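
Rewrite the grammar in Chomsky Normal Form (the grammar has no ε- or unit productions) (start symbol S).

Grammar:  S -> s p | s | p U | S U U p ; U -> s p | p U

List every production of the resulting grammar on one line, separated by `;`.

Introduce a nonterminal for each terminal appearing in a rule of length ≥ 2: X1 → s, X2 → p.
Binarize each right-hand side of length ≥ 3 by chaining fresh nonterminals (Y1, Y2, …): affected rules were S → S U U X2.

S -> X1 X2 | s | X2 U | S Y1; U -> X1 X2 | X2 U; X1 -> s; X2 -> p; Y1 -> U Y2; Y2 -> U X2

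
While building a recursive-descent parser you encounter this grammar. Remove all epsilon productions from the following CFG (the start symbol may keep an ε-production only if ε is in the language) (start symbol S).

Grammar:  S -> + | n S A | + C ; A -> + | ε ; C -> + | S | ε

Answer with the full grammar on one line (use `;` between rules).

S -> + | n S A | n S | + C; A -> +; C -> + | S

The nullable symbols are {A, C}.
ε ∉ L(G), so no ε-production is kept.
Add the nullable-subset variants: S → n S A gives n S A | n S.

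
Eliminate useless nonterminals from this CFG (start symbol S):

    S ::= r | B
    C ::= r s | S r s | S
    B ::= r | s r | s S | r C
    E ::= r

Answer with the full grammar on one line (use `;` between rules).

Generating nonterminals: {B, C, E, S}.
Reachable from S after that: {B, C, S}.
Removed useless symbols: {E} and every production mentioning them.

S ::= r | B; C ::= r s | S r s | S; B ::= r | s r | s S | r C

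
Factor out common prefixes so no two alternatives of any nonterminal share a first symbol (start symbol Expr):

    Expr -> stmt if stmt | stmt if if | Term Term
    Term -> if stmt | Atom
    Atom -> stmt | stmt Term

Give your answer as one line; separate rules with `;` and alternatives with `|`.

Expr -> Term Term | stmt if Expr1; Term -> if stmt | Atom; Atom -> stmt Atom1; Expr1 -> stmt | if; Atom1 -> ε | Term

Expr has alternatives sharing prefix 'stmt if': factor to Expr → stmt if Expr1 with Expr1 → stmt | if.
Atom has alternatives sharing prefix 'stmt': factor to Atom → stmt Atom1 with Atom1 → ε | Term.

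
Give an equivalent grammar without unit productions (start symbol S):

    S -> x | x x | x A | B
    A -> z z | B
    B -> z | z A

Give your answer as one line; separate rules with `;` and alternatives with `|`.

S -> z | z A | x | x x | x A; A -> z | z A | z z; B -> z | z A

Unit pairs: A ⇒* {B}; S ⇒* {B}.
Replace each nonterminal's rules with the union of the non-unit rules of every nonterminal it unit-derives.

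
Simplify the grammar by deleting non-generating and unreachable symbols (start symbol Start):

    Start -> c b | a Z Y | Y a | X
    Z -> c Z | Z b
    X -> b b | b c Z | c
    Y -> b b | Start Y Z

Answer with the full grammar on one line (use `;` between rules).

Generating nonterminals: {Start, X, Y}.
Reachable from Start after that: {Start, X, Y}.
Removed useless symbols: {Z} and every production mentioning them.

Start -> c b | Y a | X; X -> b b | c; Y -> b b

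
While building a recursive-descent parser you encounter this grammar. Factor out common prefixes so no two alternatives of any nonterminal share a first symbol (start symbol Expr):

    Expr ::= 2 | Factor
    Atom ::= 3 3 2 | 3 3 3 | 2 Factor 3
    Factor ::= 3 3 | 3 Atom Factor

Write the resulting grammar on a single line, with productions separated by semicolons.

Expr ::= 2 | Factor; Atom ::= 2 Factor 3 | 3 3 Atom1; Factor ::= 3 Factor1; Atom1 ::= 2 | 3; Factor1 ::= 3 | Atom Factor

Atom has alternatives sharing prefix '3 3': factor to Atom → 3 3 Atom1 with Atom1 → 2 | 3.
Factor has alternatives sharing prefix '3': factor to Factor → 3 Factor1 with Factor1 → 3 | Atom Factor.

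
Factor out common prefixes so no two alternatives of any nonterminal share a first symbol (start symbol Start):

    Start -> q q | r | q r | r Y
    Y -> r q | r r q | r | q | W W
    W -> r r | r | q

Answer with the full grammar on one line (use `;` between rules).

Start has alternatives sharing prefix 'q': factor to Start → q Start1 with Start1 → q | r.
Start has alternatives sharing prefix 'r': factor to Start → r Start2 with Start2 → ε | Y.
Y has alternatives sharing prefix 'r': factor to Y → r Y1 with Y1 → q | r q | ε.
W has alternatives sharing prefix 'r': factor to W → r W1 with W1 → r | ε.

Start -> q Start1 | r Start2; Y -> q | W W | r Y1; W -> q | r W1; Start1 -> q | r; Start2 -> ε | Y; Y1 -> q | r q | ε; W1 -> r | ε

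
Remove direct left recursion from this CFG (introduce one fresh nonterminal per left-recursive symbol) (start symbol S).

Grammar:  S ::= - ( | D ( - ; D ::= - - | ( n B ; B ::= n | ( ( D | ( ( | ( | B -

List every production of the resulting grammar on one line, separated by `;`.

B is directly left-recursive.
For B: α = {-}, β = {n, ( ( D, ( (, (}. Rewrite as B → β B' and B' → α B' | ε.

S ::= - ( | D ( -; D ::= - - | ( n B; B ::= n B' | ( ( D B' | ( ( B' | ( B'; B' ::= - B' | ε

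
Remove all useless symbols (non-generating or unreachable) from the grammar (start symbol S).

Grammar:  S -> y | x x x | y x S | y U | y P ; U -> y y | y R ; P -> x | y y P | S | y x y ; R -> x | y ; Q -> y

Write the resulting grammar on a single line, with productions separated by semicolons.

S -> y | x x x | y x S | y U | y P; U -> y y | y R; P -> x | y y P | S | y x y; R -> x | y

Generating nonterminals: {P, Q, R, S, U}.
Reachable from S after that: {P, R, S, U}.
Removed useless symbols: {Q} and every production mentioning them.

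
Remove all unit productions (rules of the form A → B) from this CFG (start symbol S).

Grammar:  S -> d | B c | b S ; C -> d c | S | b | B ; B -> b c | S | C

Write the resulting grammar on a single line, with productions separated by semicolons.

Unit pairs: B ⇒* {C, S}; C ⇒* {B, S}.
Replace each nonterminal's rules with the union of the non-unit rules of every nonterminal it unit-derives.

S -> d | B c | b S; C -> b c | d c | b | d | B c | b S; B -> b c | d c | b | d | B c | b S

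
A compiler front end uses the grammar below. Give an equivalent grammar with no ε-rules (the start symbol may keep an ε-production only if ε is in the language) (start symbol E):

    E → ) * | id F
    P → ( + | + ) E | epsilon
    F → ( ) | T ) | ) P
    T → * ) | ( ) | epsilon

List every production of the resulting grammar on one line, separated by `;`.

Nullable nonterminals: {P, T}.
ε ∉ L(G), so no ε-production is kept.
For each production, add variants omitting each subset of nullable occurrences: F → T ) gives T ) | ).

E → ) * | id F; P → ( + | + ) E; F → ( ) | T ) | ) | ) P; T → * ) | ( )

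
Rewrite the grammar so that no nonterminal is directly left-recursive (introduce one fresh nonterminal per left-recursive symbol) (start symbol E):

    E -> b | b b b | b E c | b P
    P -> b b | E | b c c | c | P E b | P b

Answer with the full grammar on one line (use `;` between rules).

E -> b | b b b | b E c | b P; P -> b b P' | E P' | b c c P' | c P'; P' -> E b P' | b P' | ε

P is directly left-recursive.
For P: α = {E b, b}, β = {b b, E, b c c, c}. Rewrite as P → β P' and P' → α P' | ε.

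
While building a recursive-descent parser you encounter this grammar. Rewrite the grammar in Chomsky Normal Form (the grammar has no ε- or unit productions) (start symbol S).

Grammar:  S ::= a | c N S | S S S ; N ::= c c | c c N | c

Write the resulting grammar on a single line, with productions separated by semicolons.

S ::= a | X1 Y1 | S Y2; N ::= X1 X1 | X1 Y3 | c; X1 ::= c; Y1 ::= N S; Y2 ::= S S; Y3 ::= X1 N

Introduce a nonterminal for each terminal appearing in a rule of length ≥ 2: X1 → c.
Binarize each right-hand side of length ≥ 3 by chaining fresh nonterminals (Y1, Y2, …): affected rules were S → X1 N S; S → S S S; N → X1 X1 N.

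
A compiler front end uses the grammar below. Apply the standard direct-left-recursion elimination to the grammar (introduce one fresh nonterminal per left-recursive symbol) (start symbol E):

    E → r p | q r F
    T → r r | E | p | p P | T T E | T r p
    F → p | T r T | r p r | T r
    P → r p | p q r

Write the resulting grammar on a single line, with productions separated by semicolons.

T is directly left-recursive.
For T: α = {T E, r p}, β = {r r, E, p, p P}. Rewrite as T → β T' and T' → α T' | ε.

E → r p | q r F; T → r r T' | E T' | p T' | p P T'; F → p | T r T | r p r | T r; P → r p | p q r; T' → T E T' | r p T' | ε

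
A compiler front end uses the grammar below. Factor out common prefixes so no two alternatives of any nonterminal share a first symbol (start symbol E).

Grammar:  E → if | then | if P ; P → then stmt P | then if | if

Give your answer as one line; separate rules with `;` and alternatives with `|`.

E → then | if E'; P → if | then P'; E' → ε | P; P' → stmt P | if

E has alternatives sharing prefix 'if': factor to E → if E' with E' → ε | P.
P has alternatives sharing prefix 'then': factor to P → then P' with P' → stmt P | if.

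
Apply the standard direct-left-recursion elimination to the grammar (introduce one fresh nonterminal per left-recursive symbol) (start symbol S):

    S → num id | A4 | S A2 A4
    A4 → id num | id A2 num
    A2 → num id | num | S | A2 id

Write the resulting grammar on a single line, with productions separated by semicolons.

S → num id S' | A4 S'; A4 → id num | id A2 num; A2 → num id A2' | num A2' | S A2'; S' → A2 A4 S' | ε; A2' → id A2' | ε

Directly left-recursive nonterminals: S, A2.
For S: α = {A2 A4}, β = {num id, A4}. Rewrite as S → β S' and S' → α S' | ε.
For A2: α = {id}, β = {num id, num, S}. Rewrite as A2 → β A2' and A2' → α A2' | ε.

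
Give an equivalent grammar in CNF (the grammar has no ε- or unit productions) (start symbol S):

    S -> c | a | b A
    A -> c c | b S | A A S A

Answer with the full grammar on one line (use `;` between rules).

Introduce a nonterminal for each terminal appearing in a rule of length ≥ 2: X1 → b, X2 → c.
Binarize each right-hand side of length ≥ 3 by chaining fresh nonterminals (Y1, Y2, …): affected rules were A → A A S A.

S -> c | a | X1 A; A -> X2 X2 | X1 S | A Y1; X1 -> b; X2 -> c; Y1 -> A Y2; Y2 -> S A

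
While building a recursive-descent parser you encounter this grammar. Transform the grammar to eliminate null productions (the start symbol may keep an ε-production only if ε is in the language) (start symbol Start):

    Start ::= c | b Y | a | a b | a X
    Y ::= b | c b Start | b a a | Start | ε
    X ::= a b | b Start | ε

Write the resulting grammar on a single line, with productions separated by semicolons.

Nullable set = {X, Y}.
ε ∉ L(G), so no ε-production is kept.
Add the nullable-subset variants: Start → b Y gives b Y | b.

Start ::= c | b Y | b | a | a b | a X; Y ::= b | c b Start | b a a | Start; X ::= a b | b Start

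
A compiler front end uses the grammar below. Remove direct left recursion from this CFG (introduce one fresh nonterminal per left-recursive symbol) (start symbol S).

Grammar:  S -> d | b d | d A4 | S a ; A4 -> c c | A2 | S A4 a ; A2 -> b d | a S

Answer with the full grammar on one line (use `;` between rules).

S -> d S' | b d S' | d A4 S'; A4 -> c c | A2 | S A4 a; A2 -> b d | a S; S' -> a S' | ε

S is directly left-recursive.
For S: α = {a}, β = {d, b d, d A4}. Rewrite as S → β S' and S' → α S' | ε.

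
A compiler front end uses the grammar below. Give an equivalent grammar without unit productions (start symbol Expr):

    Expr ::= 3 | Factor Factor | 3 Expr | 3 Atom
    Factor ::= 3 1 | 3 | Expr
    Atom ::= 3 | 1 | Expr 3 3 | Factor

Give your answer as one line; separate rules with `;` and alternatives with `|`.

Expr ::= 3 | Factor Factor | 3 Expr | 3 Atom; Factor ::= 3 1 | 3 | Factor Factor | 3 Expr | 3 Atom; Atom ::= 3 | 1 | Expr 3 3 | 3 1 | Factor Factor | 3 Expr | 3 Atom

Unit pairs: Atom ⇒* {Expr, Factor}; Factor ⇒* {Expr}.
For each unit pair (A, B), copy every non-unit production of B to A, then drop all unit productions.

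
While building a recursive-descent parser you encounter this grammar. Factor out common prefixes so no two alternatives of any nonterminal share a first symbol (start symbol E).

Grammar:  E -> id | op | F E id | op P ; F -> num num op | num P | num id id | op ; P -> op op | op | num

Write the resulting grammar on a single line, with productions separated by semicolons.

E -> id | F E id | op E'; F -> op | num F'; P -> num | op P'; E' -> ε | P; F' -> num op | P | id id; P' -> op | ε

E has alternatives sharing prefix 'op': factor to E → op E' with E' → ε | P.
F has alternatives sharing prefix 'num': factor to F → num F' with F' → num op | P | id id.
P has alternatives sharing prefix 'op': factor to P → op P' with P' → op | ε.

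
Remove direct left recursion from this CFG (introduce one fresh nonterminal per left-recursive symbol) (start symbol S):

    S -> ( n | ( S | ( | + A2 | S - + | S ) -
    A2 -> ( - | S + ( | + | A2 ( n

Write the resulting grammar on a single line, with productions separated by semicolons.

Left recursion appears on S, A2.
For S: α = {- +, ) -}, β = {( n, ( S, (, + A2}. Rewrite as S → β S' and S' → α S' | ε.
For A2: α = {( n}, β = {( -, S + (, +}. Rewrite as A2 → β A2' and A2' → α A2' | ε.

S -> ( n S' | ( S S' | ( S' | + A2 S'; A2 -> ( - A2' | S + ( A2' | + A2'; S' -> - + S' | ) - S' | ε; A2' -> ( n A2' | ε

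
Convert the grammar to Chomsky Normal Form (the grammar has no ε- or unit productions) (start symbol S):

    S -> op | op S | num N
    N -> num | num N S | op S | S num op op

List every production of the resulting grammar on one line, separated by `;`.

Introduce a nonterminal for each terminal appearing in a rule of length ≥ 2: X1 → op, X2 → num.
Binarize each right-hand side of length ≥ 3 by chaining fresh nonterminals (Y1, Y2, …): affected rules were N → X2 N S; N → S X2 X1 X1.

S -> op | X1 S | X2 N; N -> num | X2 Y1 | X1 S | S Y2; X1 -> op; X2 -> num; Y1 -> N S; Y2 -> X2 Y3; Y3 -> X1 X1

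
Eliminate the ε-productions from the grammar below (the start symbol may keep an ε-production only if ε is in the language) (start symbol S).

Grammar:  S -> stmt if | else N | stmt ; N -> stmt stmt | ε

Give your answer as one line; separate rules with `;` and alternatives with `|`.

S -> stmt if | else N | else | stmt; N -> stmt stmt

The nullable symbols are {N}.
ε ∉ L(G), so no ε-production is kept.
For each production, add variants omitting each subset of nullable occurrences: S → else N gives else N | else.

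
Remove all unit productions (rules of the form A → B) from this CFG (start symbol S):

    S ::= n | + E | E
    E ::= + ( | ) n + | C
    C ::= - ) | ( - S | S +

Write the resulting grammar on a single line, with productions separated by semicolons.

Unit pairs: E ⇒* {C}; S ⇒* {C, E}.
Replace each nonterminal's rules with the union of the non-unit rules of every nonterminal it unit-derives.

S ::= + ( | ) n + | - ) | ( - S | S + | n | + E; E ::= + ( | ) n + | - ) | ( - S | S +; C ::= - ) | ( - S | S +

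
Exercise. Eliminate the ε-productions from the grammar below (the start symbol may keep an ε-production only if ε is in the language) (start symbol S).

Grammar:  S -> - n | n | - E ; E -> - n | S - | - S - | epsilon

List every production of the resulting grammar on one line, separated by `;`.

S -> - n | n | - E | -; E -> - n | S - | - S -

The nullable symbols are {E}.
ε ∉ L(G), so no ε-production is kept.
Add the nullable-subset variants: S → - E gives - E | -.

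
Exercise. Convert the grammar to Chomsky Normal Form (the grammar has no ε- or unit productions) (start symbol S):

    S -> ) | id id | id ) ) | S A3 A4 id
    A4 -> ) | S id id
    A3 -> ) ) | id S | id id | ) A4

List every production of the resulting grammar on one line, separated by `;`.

Introduce a nonterminal for each terminal appearing in a rule of length ≥ 2: X1 → id, X2 → ).
Binarize each right-hand side of length ≥ 3 by chaining fresh nonterminals (Y1, Y2, …): affected rules were S → X1 X2 X2; S → S A3 A4 X1; A4 → S X1 X1.

S -> ) | X1 X1 | X1 Y1 | S Y2; A4 -> ) | S Y4; A3 -> X2 X2 | X1 S | X1 X1 | X2 A4; X1 -> id; X2 -> ); Y1 -> X2 X2; Y2 -> A3 Y3; Y3 -> A4 X1; Y4 -> X1 X1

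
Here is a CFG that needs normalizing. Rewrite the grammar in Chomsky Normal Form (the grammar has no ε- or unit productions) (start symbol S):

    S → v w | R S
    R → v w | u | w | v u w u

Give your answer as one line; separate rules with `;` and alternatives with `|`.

Introduce a nonterminal for each terminal appearing in a rule of length ≥ 2: X1 → v, X2 → w, X3 → u.
Binarize each right-hand side of length ≥ 3 by chaining fresh nonterminals (Y1, Y2, …): affected rules were R → X1 X3 X2 X3.

S → X1 X2 | R S; R → X1 X2 | u | w | X1 Y1; X1 → v; X2 → w; X3 → u; Y1 → X3 Y2; Y2 → X2 X3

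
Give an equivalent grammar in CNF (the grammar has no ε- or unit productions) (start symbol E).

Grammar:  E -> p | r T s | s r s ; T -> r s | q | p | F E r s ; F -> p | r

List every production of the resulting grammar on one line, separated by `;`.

E -> p | X1 Y1 | X2 Y2; T -> X1 X2 | q | p | F Y3; F -> p | r; X1 -> r; X2 -> s; Y1 -> T X2; Y2 -> X1 X2; Y3 -> E Y4; Y4 -> X1 X2

Introduce a nonterminal for each terminal appearing in a rule of length ≥ 2: X1 → r, X2 → s.
Binarize each right-hand side of length ≥ 3 by chaining fresh nonterminals (Y1, Y2, …): affected rules were E → X1 T X2; E → X2 X1 X2; T → F E X1 X2.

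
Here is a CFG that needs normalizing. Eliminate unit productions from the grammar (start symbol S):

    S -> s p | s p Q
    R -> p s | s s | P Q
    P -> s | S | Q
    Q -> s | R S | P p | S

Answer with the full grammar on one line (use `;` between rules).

Unit pairs: P ⇒* {Q, S}; Q ⇒* {S}.
Replace each nonterminal's rules with the union of the non-unit rules of every nonterminal it unit-derives.

S -> s p | s p Q; R -> p s | s s | P Q; P -> s p | s p Q | s | R S | P p; Q -> s p | s p Q | s | R S | P p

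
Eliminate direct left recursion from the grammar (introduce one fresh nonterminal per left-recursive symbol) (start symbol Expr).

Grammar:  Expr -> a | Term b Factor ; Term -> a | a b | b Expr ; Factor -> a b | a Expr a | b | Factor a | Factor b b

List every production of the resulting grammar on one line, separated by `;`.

Factor is directly left-recursive.
For Factor: α = {a, b b}, β = {a b, a Expr a, b}. Rewrite as Factor → β Factor1 and Factor1 → α Factor1 | ε.

Expr -> a | Term b Factor; Term -> a | a b | b Expr; Factor -> a b Factor1 | a Expr a Factor1 | b Factor1; Factor1 -> a Factor1 | b b Factor1 | ε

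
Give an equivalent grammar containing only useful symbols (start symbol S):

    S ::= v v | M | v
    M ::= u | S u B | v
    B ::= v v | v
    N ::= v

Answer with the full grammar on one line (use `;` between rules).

Generating nonterminals: {B, M, N, S}.
Reachable from S after that: {B, M, S}.
Removed useless symbols: {N} and every production mentioning them.

S ::= v v | M | v; M ::= u | S u B | v; B ::= v v | v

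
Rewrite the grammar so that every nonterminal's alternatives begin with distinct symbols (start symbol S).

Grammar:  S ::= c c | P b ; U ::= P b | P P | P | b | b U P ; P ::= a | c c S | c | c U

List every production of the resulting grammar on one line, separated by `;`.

U has alternatives sharing prefix 'P': factor to U → P U' with U' → b | P | ε.
U has alternatives sharing prefix 'b': factor to U → b U'' with U'' → ε | U P.
P has alternatives sharing prefix 'c': factor to P → c P' with P' → c S | ε | U.

S ::= c c | P b; U ::= P U' | b U''; P ::= a | c P'; U' ::= b | P | epsilon; U'' ::= epsilon | U P; P' ::= c S | epsilon | U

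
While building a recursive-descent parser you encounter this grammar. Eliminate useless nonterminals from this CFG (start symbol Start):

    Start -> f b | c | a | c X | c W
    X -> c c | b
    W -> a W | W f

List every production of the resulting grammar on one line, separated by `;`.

Start -> f b | c | a | c X; X -> c c | b

Generating nonterminals: {Start, X}.
Reachable from Start after that: {Start, X}.
Removed useless symbols: {W} and every production mentioning them.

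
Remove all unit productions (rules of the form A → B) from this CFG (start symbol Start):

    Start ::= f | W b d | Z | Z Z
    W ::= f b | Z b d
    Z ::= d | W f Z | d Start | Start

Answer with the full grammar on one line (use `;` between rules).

Unit pairs: Start ⇒* {Z}; Z ⇒* {Start}.
Replace each nonterminal's rules with the union of the non-unit rules of every nonterminal it unit-derives.

Start ::= d | W f Z | d Start | f | W b d | Z Z; W ::= f b | Z b d; Z ::= d | W f Z | d Start | f | W b d | Z Z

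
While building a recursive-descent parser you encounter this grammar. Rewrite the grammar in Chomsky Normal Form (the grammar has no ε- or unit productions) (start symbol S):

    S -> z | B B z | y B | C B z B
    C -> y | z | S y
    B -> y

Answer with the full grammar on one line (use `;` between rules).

S -> z | B Y1 | X2 B | C Y2; C -> y | z | S X2; B -> y; X1 -> z; X2 -> y; Y1 -> B X1; Y2 -> B Y3; Y3 -> X1 B

Introduce a nonterminal for each terminal appearing in a rule of length ≥ 2: X1 → z, X2 → y.
Binarize each right-hand side of length ≥ 3 by chaining fresh nonterminals (Y1, Y2, …): affected rules were S → B B X1; S → C B X1 B.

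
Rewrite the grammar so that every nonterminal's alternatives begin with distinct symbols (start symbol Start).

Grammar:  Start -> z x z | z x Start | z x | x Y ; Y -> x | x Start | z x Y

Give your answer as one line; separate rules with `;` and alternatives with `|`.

Start has alternatives sharing prefix 'z x': factor to Start → z x Start1 with Start1 → z | Start | ε.
Y has alternatives sharing prefix 'x': factor to Y → x Y1 with Y1 → ε | Start.

Start -> x Y | z x Start1; Y -> z x Y | x Y1; Start1 -> z | Start | ε; Y1 -> ε | Start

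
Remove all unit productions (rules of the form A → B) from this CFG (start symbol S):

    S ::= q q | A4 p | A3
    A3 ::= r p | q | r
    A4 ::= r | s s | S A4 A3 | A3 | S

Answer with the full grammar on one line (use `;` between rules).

Unit pairs: A4 ⇒* {A3, S}; S ⇒* {A3}.
Replace each nonterminal's rules with the union of the non-unit rules of every nonterminal it unit-derives.

S ::= q q | A4 p | r p | q | r; A3 ::= r p | q | r; A4 ::= r | s s | S A4 A3 | q q | A4 p | r p | q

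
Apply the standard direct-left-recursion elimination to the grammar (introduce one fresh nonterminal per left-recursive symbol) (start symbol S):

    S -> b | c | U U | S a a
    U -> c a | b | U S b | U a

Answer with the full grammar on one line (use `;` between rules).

S -> b S' | c S' | U U S'; U -> c a U' | b U'; S' -> a a S' | ε; U' -> S b U' | a U' | ε

S, U are directly left-recursive.
For S: α = {a a}, β = {b, c, U U}. Rewrite as S → β S' and S' → α S' | ε.
For U: α = {S b, a}, β = {c a, b}. Rewrite as U → β U' and U' → α U' | ε.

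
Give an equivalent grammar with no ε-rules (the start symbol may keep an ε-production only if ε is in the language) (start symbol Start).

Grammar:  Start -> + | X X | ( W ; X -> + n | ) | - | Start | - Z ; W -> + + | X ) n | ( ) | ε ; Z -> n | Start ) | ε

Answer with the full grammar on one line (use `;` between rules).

Start -> + | X X | ( W | (; X -> + n | ) | - | Start | - Z; W -> + + | X ) n | ( ); Z -> n | Start )

The nullable symbols are {W, Z}.
ε ∉ L(G), so no ε-production is kept.
For each production, add variants omitting each subset of nullable occurrences: Start → ( W gives ( W | (.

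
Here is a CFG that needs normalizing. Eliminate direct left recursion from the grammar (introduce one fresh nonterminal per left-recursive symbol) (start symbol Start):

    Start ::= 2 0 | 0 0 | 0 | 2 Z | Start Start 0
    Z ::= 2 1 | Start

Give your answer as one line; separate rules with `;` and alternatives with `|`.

Directly left-recursive nonterminal: Start.
For Start: α = {Start 0}, β = {2 0, 0 0, 0, 2 Z}. Rewrite as Start → β Start1 and Start1 → α Start1 | ε.

Start ::= 2 0 Start1 | 0 0 Start1 | 0 Start1 | 2 Z Start1; Z ::= 2 1 | Start; Start1 ::= Start 0 Start1 | ε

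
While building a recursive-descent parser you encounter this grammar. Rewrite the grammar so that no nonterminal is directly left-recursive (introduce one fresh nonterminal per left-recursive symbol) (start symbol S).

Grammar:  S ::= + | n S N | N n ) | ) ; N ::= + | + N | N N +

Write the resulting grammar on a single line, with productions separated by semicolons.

N is directly left-recursive.
For N: α = {N +}, β = {+, + N}. Rewrite as N → β N' and N' → α N' | ε.

S ::= + | n S N | N n ) | ); N ::= + N' | + N N'; N' ::= N + N' | ε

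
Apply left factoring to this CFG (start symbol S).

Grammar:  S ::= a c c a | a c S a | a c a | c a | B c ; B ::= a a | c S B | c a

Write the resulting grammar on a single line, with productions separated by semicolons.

S has alternatives sharing prefix 'a c': factor to S → a c S' with S' → c a | S a | a.
B has alternatives sharing prefix 'c': factor to B → c B' with B' → S B | a.

S ::= c a | B c | a c S'; B ::= a a | c B'; S' ::= c a | S a | a; B' ::= S B | a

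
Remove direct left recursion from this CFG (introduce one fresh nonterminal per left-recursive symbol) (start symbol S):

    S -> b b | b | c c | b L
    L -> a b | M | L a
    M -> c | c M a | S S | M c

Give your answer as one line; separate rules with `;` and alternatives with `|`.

Directly left-recursive nonterminals: L, M.
For L: α = {a}, β = {a b, M}. Rewrite as L → β L' and L' → α L' | ε.
For M: α = {c}, β = {c, c M a, S S}. Rewrite as M → β M' and M' → α M' | ε.

S -> b b | b | c c | b L; L -> a b L' | M L'; M -> c M' | c M a M' | S S M'; L' -> a L' | epsilon; M' -> c M' | epsilon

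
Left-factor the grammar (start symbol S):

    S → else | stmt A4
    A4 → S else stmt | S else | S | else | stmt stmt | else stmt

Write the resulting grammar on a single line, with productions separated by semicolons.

A4 has alternatives sharing prefix 'S': factor to A4 → S A4' with A4' → else stmt | else | ε.
A4 has alternatives sharing prefix 'else': factor to A4 → else A4'' with A4'' → ε | stmt.
A4' has alternatives sharing prefix 'else': factor to A4' → else A4''' with A4''' → stmt | ε.

S → else | stmt A4; A4 → stmt stmt | S A4' | else A4''; A4' → ε | else A4'''; A4'' → ε | stmt; A4''' → stmt | ε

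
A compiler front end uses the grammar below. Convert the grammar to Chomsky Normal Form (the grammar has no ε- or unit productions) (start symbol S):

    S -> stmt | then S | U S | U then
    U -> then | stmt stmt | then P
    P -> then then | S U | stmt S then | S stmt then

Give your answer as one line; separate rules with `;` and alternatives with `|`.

S -> stmt | X1 S | U S | U X1; U -> then | X2 X2 | X1 P; P -> X1 X1 | S U | X2 Y1 | S Y2; X1 -> then; X2 -> stmt; Y1 -> S X1; Y2 -> X2 X1

Introduce a nonterminal for each terminal appearing in a rule of length ≥ 2: X1 → then, X2 → stmt.
Binarize each right-hand side of length ≥ 3 by chaining fresh nonterminals (Y1, Y2, …): affected rules were P → X2 S X1; P → S X2 X1.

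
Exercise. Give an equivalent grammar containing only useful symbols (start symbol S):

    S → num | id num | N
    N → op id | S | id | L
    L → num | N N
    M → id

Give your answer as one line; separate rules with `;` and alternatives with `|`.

Generating nonterminals: {L, M, N, S}.
Reachable from S after that: {L, N, S}.
Removed useless symbols: {M} and every production mentioning them.

S → num | id num | N; N → op id | S | id | L; L → num | N N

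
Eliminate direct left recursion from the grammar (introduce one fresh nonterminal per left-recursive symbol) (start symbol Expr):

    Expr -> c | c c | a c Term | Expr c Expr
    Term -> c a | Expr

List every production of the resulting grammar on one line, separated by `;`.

Expr -> c Expr1 | c c Expr1 | a c Term Expr1; Term -> c a | Expr; Expr1 -> c Expr Expr1 | ε

Expr is directly left-recursive.
For Expr: α = {c Expr}, β = {c, c c, a c Term}. Rewrite as Expr → β Expr1 and Expr1 → α Expr1 | ε.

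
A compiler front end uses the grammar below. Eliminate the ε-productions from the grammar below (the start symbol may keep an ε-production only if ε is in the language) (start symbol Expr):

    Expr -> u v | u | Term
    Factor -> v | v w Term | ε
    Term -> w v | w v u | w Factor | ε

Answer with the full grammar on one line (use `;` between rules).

The nullable symbols are {Expr, Factor, Term}.
ε ∈ L(G) since Expr is nullable, so keep Expr → ε.
Expand every rule over subsets of its nullable positions: Factor → v w Term gives v w Term | v w. Term → w Factor gives w Factor | w.

Expr -> u v | u | Term | ε; Factor -> v | v w Term | v w; Term -> w v | w v u | w Factor | w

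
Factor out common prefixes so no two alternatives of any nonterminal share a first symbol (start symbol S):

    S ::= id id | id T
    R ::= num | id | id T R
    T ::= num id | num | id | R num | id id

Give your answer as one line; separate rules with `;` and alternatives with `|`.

S ::= id S'; R ::= num | id R'; T ::= R num | num T' | id T''; S' ::= id | T; R' ::= ε | T R; T' ::= id | ε; T'' ::= ε | id

S has alternatives sharing prefix 'id': factor to S → id S' with S' → id | T.
R has alternatives sharing prefix 'id': factor to R → id R' with R' → ε | T R.
T has alternatives sharing prefix 'num': factor to T → num T' with T' → id | ε.
T has alternatives sharing prefix 'id': factor to T → id T'' with T'' → ε | id.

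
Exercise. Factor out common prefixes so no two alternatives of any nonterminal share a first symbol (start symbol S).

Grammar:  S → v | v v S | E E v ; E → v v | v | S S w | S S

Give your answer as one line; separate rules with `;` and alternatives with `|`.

S has alternatives sharing prefix 'v': factor to S → v S' with S' → ε | v S.
E has alternatives sharing prefix 'S S': factor to E → S S E' with E' → w | ε.
E has alternatives sharing prefix 'v': factor to E → v E'' with E'' → v | ε.

S → E E v | v S'; E → S S E' | v E''; S' → ε | v S; E' → w | ε; E'' → v | ε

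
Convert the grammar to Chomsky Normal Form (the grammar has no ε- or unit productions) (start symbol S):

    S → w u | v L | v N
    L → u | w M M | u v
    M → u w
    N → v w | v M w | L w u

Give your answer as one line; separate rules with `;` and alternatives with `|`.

Introduce a nonterminal for each terminal appearing in a rule of length ≥ 2: X1 → w, X2 → u, X3 → v.
Binarize each right-hand side of length ≥ 3 by chaining fresh nonterminals (Y1, Y2, …): affected rules were L → X1 M M; N → X3 M X1; N → L X1 X2.

S → X1 X2 | X3 L | X3 N; L → u | X1 Y1 | X2 X3; M → X2 X1; N → X3 X1 | X3 Y2 | L Y3; X1 → w; X2 → u; X3 → v; Y1 → M M; Y2 → M X1; Y3 → X1 X2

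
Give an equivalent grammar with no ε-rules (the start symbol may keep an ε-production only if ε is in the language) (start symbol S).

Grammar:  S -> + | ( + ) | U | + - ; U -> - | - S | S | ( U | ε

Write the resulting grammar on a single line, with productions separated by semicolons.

S -> + | ( + ) | U | + - | ε; U -> - | - S | S | ( U | (

The nullable symbols are {S, U}.
ε ∈ L(G) since S is nullable, so keep S → ε.
Add the nullable-subset variants: U → ( U gives ( U | (.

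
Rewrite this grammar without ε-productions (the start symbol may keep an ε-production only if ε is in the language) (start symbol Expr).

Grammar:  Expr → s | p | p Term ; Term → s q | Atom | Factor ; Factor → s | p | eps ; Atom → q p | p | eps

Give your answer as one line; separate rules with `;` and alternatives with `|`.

The nullable symbols are {Atom, Factor, Term}.
ε ∉ L(G), so no ε-production is kept.

Expr → s | p | p Term; Term → s q | Atom | Factor; Factor → s | p; Atom → q p | p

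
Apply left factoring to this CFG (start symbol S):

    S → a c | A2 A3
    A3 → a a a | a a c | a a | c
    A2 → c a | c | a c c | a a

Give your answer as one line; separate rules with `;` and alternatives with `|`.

A3 has alternatives sharing prefix 'a a': factor to A3 → a a A3' with A3' → a | c | ε.
A2 has alternatives sharing prefix 'c': factor to A2 → c A2' with A2' → a | ε.
A2 has alternatives sharing prefix 'a': factor to A2 → a A2'' with A2'' → c c | a.

S → a c | A2 A3; A3 → c | a a A3'; A2 → c A2' | a A2''; A3' → a | c | ε; A2' → a | ε; A2'' → c c | a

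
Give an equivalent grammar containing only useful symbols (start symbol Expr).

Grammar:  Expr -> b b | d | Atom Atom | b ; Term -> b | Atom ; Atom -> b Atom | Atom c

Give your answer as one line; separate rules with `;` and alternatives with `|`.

Expr -> b b | d | b

Generating nonterminals: {Expr, Term}.
Reachable from Expr after that: {Expr}.
Removed useless symbols: {Atom, Term} and every production mentioning them.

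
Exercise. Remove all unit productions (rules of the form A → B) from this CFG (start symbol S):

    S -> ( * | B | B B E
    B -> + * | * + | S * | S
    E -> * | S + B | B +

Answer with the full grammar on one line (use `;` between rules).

S -> + * | * + | S * | ( * | B B E; B -> + * | * + | S * | ( * | B B E; E -> * | S + B | B +

Unit pairs: B ⇒* {S}; S ⇒* {B}.
For every A with A ⇒* B via unit rules, add B's non-unit alternatives to A; then delete every rule of the form X → Y.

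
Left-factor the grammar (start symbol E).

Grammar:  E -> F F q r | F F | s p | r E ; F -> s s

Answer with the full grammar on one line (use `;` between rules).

E -> s p | r E | F F E'; F -> s s; E' -> q r | ε

E has alternatives sharing prefix 'F F': factor to E → F F E' with E' → q r | ε.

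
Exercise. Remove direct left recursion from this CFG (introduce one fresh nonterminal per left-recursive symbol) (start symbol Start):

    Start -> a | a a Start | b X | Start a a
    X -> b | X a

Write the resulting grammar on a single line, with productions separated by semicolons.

Left recursion appears on Start, X.
For Start: α = {a a}, β = {a, a a Start, b X}. Rewrite as Start → β Start1 and Start1 → α Start1 | ε.
For X: α = {a}, β = {b}. Rewrite as X → β X1 and X1 → α X1 | ε.

Start -> a Start1 | a a Start Start1 | b X Start1; X -> b X1; Start1 -> a a Start1 | ε; X1 -> a X1 | ε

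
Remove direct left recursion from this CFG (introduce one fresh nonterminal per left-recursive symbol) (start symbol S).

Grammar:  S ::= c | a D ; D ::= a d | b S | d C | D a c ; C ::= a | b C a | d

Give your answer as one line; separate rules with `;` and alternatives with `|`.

Left recursion appears on D.
For D: α = {a c}, β = {a d, b S, d C}. Rewrite as D → β D' and D' → α D' | ε.

S ::= c | a D; D ::= a d D' | b S D' | d C D'; C ::= a | b C a | d; D' ::= a c D' | epsilon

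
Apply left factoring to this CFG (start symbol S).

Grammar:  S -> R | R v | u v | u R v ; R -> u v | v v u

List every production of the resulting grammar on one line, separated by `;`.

S has alternatives sharing prefix 'R': factor to S → R S' with S' → ε | v.
S has alternatives sharing prefix 'u': factor to S → u S'' with S'' → v | R v.

S -> R S' | u S''; R -> u v | v v u; S' -> ε | v; S'' -> v | R v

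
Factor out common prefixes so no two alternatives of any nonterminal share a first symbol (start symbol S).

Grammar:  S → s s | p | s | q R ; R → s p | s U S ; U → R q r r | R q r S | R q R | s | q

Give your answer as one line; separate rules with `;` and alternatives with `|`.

S → p | q R | s S'; R → s R'; U → s | q | R q U'; S' → s | ε; R' → p | U S; U' → R | r U''; U'' → r | S

S has alternatives sharing prefix 's': factor to S → s S' with S' → s | ε.
R has alternatives sharing prefix 's': factor to R → s R' with R' → p | U S.
U has alternatives sharing prefix 'R q': factor to U → R q U' with U' → r r | r S | R.
U' has alternatives sharing prefix 'r': factor to U' → r U'' with U'' → r | S.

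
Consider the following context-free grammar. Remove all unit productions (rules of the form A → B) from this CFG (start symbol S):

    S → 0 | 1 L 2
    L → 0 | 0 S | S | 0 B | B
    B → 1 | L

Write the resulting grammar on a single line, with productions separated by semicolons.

Unit pairs: B ⇒* {L, S}; L ⇒* {B, S}.
For every A with A ⇒* B via unit rules, add B's non-unit alternatives to A; then delete every rule of the form X → Y.

S → 0 | 1 L 2; L → 0 | 0 S | 0 B | 1 | 1 L 2; B → 0 | 0 S | 0 B | 1 | 1 L 2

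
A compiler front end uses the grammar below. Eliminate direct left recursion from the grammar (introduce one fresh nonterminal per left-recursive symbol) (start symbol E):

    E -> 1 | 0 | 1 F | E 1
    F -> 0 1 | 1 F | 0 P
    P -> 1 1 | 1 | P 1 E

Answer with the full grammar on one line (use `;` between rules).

Directly left-recursive nonterminals: E, P.
For E: α = {1}, β = {1, 0, 1 F}. Rewrite as E → β E' and E' → α E' | ε.
For P: α = {1 E}, β = {1 1, 1}. Rewrite as P → β P' and P' → α P' | ε.

E -> 1 E' | 0 E' | 1 F E'; F -> 0 1 | 1 F | 0 P; P -> 1 1 P' | 1 P'; E' -> 1 E' | eps; P' -> 1 E P' | eps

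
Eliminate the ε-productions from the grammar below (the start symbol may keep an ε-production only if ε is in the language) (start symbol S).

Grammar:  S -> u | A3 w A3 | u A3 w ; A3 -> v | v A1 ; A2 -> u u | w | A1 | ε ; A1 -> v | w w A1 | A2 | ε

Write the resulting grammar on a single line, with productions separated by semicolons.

The nullable symbols are {A1, A2}.
ε ∉ L(G), so no ε-production is kept.
Add the nullable-subset variants: A1 → w w A1 gives w w A1 | w w.

S -> u | A3 w A3 | u A3 w; A3 -> v | v A1; A2 -> u u | w | A1; A1 -> v | w w A1 | w w | A2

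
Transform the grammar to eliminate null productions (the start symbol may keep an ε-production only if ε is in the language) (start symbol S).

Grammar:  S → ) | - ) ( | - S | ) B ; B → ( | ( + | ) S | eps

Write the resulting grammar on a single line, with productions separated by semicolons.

Nullable set = {B}.
ε ∉ L(G), so no ε-production is kept.

S → ) | - ) ( | - S | ) B; B → ( | ( + | ) S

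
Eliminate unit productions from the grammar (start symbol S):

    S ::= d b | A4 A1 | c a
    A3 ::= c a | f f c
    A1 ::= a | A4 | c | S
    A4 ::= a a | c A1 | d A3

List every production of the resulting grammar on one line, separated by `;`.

Unit pairs: A1 ⇒* {A4, S}.
For every A with A ⇒* B via unit rules, add B's non-unit alternatives to A; then delete every rule of the form X → Y.

S ::= d b | A4 A1 | c a; A3 ::= c a | f f c; A1 ::= a a | c A1 | d A3 | a | c | d b | A4 A1 | c a; A4 ::= a a | c A1 | d A3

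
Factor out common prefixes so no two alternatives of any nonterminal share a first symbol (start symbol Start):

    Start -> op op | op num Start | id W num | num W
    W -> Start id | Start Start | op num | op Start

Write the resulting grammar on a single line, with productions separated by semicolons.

Start -> id W num | num W | op Start1; W -> Start W1 | op W2; Start1 -> op | num Start; W1 -> id | Start; W2 -> num | Start

Start has alternatives sharing prefix 'op': factor to Start → op Start1 with Start1 → op | num Start.
W has alternatives sharing prefix 'Start': factor to W → Start W1 with W1 → id | Start.
W has alternatives sharing prefix 'op': factor to W → op W2 with W2 → num | Start.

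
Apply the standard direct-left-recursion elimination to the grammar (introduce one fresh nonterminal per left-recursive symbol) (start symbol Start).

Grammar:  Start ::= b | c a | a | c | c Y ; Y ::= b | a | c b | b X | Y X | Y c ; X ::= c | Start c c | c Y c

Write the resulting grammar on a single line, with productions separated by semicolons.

Y is directly left-recursive.
For Y: α = {X, c}, β = {b, a, c b, b X}. Rewrite as Y → β Y1 and Y1 → α Y1 | ε.

Start ::= b | c a | a | c | c Y; Y ::= b Y1 | a Y1 | c b Y1 | b X Y1; X ::= c | Start c c | c Y c; Y1 ::= X Y1 | c Y1 | ε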